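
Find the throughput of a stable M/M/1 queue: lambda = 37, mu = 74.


For a stable queue (lambda < mu), throughput = lambda = 37 per hour

37 per hour


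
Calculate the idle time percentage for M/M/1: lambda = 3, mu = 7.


Idle fraction = (1 - rho) * 100 = (1 - 3/7) * 100 = 57.1%

57.1%


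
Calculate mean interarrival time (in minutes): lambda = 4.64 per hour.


Mean interarrival time = 60/lambda = 60/4.64 = 12.93 minutes

12.93 minutes


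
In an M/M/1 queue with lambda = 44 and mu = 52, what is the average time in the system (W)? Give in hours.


W = 1/(mu - lambda) = 1/(52 - 44) = 0.125 hours

0.125 hours


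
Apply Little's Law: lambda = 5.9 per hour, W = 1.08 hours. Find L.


L = lambda * W = 5.9 * 1.08 = 6.37

6.37


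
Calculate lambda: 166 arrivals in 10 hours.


lambda = total arrivals / time = 166 / 10 = 16.6 per hour

16.6 per hour


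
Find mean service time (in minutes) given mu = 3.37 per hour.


Mean service time = 60/mu = 60/3.37 = 17.8 minutes

17.8 minutes


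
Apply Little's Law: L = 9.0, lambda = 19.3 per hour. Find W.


W = L / lambda = 9.0 / 19.3 = 0.4663 hours

0.4663 hours


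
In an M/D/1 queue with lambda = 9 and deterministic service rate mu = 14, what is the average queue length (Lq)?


M/D/1: Lq = rho^2 / (2*(1-rho)) where rho = 9/14; Lq = 0.58

0.58


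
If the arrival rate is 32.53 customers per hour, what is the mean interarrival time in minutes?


Mean interarrival time = 60/lambda = 60/32.53 = 1.84 minutes

1.84 minutes


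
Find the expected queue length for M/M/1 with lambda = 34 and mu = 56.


rho = 34/56; Lq = rho^2/(1-rho) = 0.94

0.94


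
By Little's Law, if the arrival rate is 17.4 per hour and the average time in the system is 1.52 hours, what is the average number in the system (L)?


L = lambda * W = 17.4 * 1.52 = 26.45

26.45


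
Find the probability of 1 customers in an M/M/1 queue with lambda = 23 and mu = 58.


rho = 23/58; P(n) = (1-rho)*rho^n = (1-23/58)*(23/58)^1 = 0.2393

0.2393


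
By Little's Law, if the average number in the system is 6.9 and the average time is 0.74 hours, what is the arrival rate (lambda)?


lambda = L / W = 6.9 / 0.74 = 9.32 per hour

9.32 per hour


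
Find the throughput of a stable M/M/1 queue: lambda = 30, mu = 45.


For a stable queue (lambda < mu), throughput = lambda = 30 per hour

30 per hour


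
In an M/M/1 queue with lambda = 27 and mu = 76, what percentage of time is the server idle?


Idle fraction = (1 - rho) * 100 = (1 - 27/76) * 100 = 64.5%

64.5%


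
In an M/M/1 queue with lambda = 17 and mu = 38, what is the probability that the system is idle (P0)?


P0 = 1 - rho = 1 - 17/38 = 0.5526

0.5526


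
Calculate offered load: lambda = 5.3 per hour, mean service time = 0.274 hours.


Offered load a = lambda * E[S] = 5.3 * 0.274 = 1.45 Erlangs

1.45 Erlangs


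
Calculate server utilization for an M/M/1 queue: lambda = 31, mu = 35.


rho = lambda/mu = 31/35 = 0.8857

0.8857


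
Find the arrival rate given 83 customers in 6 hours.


lambda = total arrivals / time = 83 / 6 = 13.83 per hour

13.83 per hour


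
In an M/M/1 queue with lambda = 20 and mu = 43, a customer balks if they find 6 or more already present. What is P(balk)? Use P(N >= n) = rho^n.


P(N >= 6) = rho^6 = (20/43)^6 = 0.0101

0.0101


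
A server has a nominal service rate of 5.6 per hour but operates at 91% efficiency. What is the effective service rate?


Effective rate = mu * efficiency = 5.6 * 0.91 = 5.1 per hour

5.1 per hour


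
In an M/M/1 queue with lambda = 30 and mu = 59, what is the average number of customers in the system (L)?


rho = 30/59; L = rho/(1-rho) = 1.03

1.03


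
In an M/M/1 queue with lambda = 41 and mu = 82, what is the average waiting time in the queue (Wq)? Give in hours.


rho = 41/82; Wq = rho/(mu - lambda) = 0.0122 hours

0.0122 hours


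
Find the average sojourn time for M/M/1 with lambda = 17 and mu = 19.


W = 1/(mu - lambda) = 1/(19 - 17) = 0.5 hours

0.5 hours


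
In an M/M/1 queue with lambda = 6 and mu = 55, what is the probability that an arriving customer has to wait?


P(wait) = rho = lambda/mu = 6/55 = 0.1091

0.1091


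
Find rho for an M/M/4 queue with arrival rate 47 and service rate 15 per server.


rho = lambda/(c*mu) = 47/(4*15) = 0.7833

0.7833


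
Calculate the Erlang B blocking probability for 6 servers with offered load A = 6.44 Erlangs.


B(N,A) = (A^N/N!) / sum(A^k/k!, k=0..N) with N=6, A=6.44 = 0.2951

0.2951


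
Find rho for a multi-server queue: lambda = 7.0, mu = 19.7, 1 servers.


rho = lambda / (c * mu) = 7.0 / (1 * 19.7) = 0.3553

0.3553


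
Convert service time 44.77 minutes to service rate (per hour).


mu = 60 / avg_service_time = 60 / 44.77 = 1.34 per hour

1.34 per hour


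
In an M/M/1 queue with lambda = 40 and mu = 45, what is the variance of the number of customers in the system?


rho = 40/45; Var(N) = rho/(1-rho)^2 = 72.0

72.0


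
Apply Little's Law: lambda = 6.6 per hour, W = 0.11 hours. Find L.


L = lambda * W = 6.6 * 0.11 = 0.73

0.73


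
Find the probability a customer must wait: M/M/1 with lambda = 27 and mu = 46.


P(wait) = rho = lambda/mu = 27/46 = 0.587

0.587


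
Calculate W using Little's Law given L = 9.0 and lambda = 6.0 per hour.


W = L / lambda = 9.0 / 6.0 = 1.5 hours

1.5 hours


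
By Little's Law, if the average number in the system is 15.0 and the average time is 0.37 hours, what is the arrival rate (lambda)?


lambda = L / W = 15.0 / 0.37 = 40.54 per hour

40.54 per hour


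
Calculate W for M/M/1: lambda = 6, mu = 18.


W = 1/(mu - lambda) = 1/(18 - 6) = 0.0833 hours

0.0833 hours


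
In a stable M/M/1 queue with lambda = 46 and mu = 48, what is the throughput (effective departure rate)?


For a stable queue (lambda < mu), throughput = lambda = 46 per hour

46 per hour


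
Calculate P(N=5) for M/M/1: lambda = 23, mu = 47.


rho = 23/47; P(n) = (1-rho)*rho^n = (1-23/47)*(23/47)^5 = 0.0143

0.0143


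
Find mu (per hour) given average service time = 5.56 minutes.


mu = 60 / avg_service_time = 60 / 5.56 = 10.79 per hour

10.79 per hour


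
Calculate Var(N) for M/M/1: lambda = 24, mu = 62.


rho = 24/62; Var(N) = rho/(1-rho)^2 = 1.03

1.03


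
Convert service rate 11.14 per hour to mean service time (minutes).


Mean service time = 60/mu = 60/11.14 = 5.39 minutes

5.39 minutes


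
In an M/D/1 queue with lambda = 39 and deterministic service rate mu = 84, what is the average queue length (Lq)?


M/D/1: Lq = rho^2 / (2*(1-rho)) where rho = 39/84; Lq = 0.2

0.2


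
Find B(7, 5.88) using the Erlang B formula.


B(N,A) = (A^N/N!) / sum(A^k/k!, k=0..N) with N=7, A=5.88 = 0.1772

0.1772


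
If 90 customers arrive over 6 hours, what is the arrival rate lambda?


lambda = total arrivals / time = 90 / 6 = 15.0 per hour

15.0 per hour


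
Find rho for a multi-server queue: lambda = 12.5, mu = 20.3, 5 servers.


rho = lambda / (c * mu) = 12.5 / (5 * 20.3) = 0.1232

0.1232


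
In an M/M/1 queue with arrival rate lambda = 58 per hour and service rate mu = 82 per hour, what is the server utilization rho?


rho = lambda/mu = 58/82 = 0.7073

0.7073


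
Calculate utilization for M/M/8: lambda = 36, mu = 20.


rho = lambda/(c*mu) = 36/(8*20) = 0.225

0.225


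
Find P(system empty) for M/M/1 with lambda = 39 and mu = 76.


P0 = 1 - rho = 1 - 39/76 = 0.4868

0.4868


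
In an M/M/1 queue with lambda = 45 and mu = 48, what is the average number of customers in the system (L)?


rho = 45/48; L = rho/(1-rho) = 15.0

15.0


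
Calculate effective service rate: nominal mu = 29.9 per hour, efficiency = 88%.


Effective rate = mu * efficiency = 29.9 * 0.88 = 26.31 per hour

26.31 per hour


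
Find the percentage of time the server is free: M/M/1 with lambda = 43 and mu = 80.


Idle fraction = (1 - rho) * 100 = (1 - 43/80) * 100 = 46.3%

46.3%


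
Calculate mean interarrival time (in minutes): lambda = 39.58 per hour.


Mean interarrival time = 60/lambda = 60/39.58 = 1.52 minutes

1.52 minutes


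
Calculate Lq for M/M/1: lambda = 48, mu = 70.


rho = 48/70; Lq = rho^2/(1-rho) = 1.5

1.5


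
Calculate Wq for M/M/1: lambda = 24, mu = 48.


rho = 24/48; Wq = rho/(mu - lambda) = 0.0208 hours

0.0208 hours


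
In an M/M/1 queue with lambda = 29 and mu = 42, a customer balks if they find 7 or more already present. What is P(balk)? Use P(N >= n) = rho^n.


P(N >= 7) = rho^7 = (29/42)^7 = 0.0748

0.0748


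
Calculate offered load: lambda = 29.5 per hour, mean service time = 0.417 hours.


Offered load a = lambda * E[S] = 29.5 * 0.417 = 12.3 Erlangs

12.3 Erlangs


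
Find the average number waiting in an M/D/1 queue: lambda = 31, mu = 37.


M/D/1: Lq = rho^2 / (2*(1-rho)) where rho = 31/37; Lq = 2.16

2.16


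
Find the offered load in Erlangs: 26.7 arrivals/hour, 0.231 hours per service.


Offered load a = lambda * E[S] = 26.7 * 0.231 = 6.17 Erlangs

6.17 Erlangs


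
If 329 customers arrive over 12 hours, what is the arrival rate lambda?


lambda = total arrivals / time = 329 / 12 = 27.42 per hour

27.42 per hour


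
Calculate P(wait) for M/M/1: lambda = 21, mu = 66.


P(wait) = rho = lambda/mu = 21/66 = 0.3182

0.3182


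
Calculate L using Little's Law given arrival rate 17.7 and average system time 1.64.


L = lambda * W = 17.7 * 1.64 = 29.03

29.03


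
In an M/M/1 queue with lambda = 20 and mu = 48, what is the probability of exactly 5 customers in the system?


rho = 20/48; P(n) = (1-rho)*rho^n = (1-20/48)*(20/48)^5 = 0.0073

0.0073


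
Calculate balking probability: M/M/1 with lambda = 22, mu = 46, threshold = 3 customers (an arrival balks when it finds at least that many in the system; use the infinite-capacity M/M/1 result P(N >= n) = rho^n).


P(N >= 3) = rho^3 = (22/46)^3 = 0.1094

0.1094


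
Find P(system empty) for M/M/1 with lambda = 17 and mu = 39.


P0 = 1 - rho = 1 - 17/39 = 0.5641

0.5641


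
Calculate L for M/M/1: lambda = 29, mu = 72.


rho = 29/72; L = rho/(1-rho) = 0.67

0.67


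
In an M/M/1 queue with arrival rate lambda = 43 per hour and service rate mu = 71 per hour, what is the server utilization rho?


rho = lambda/mu = 43/71 = 0.6056

0.6056


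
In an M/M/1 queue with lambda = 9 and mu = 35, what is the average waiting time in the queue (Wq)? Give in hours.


rho = 9/35; Wq = rho/(mu - lambda) = 0.0099 hours

0.0099 hours


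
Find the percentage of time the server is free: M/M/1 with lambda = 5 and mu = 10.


Idle fraction = (1 - rho) * 100 = (1 - 5/10) * 100 = 50.0%

50.0%


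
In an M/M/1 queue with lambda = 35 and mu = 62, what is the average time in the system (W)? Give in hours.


W = 1/(mu - lambda) = 1/(62 - 35) = 0.037 hours

0.037 hours


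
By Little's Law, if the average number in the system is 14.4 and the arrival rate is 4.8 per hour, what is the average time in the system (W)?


W = L / lambda = 14.4 / 4.8 = 3.0 hours

3.0 hours


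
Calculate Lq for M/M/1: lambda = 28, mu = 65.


rho = 28/65; Lq = rho^2/(1-rho) = 0.33

0.33


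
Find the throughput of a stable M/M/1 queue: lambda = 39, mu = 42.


For a stable queue (lambda < mu), throughput = lambda = 39 per hour

39 per hour


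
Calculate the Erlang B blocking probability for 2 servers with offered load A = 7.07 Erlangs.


B(N,A) = (A^N/N!) / sum(A^k/k!, k=0..N) with N=2, A=7.07 = 0.7559

0.7559


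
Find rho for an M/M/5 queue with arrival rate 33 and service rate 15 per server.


rho = lambda/(c*mu) = 33/(5*15) = 0.44

0.44


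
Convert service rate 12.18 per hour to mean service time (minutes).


Mean service time = 60/mu = 60/12.18 = 4.93 minutes

4.93 minutes


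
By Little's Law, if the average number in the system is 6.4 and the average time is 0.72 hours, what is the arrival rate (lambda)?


lambda = L / W = 6.4 / 0.72 = 8.89 per hour

8.89 per hour


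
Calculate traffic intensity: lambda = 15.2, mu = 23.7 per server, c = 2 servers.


rho = lambda / (c * mu) = 15.2 / (2 * 23.7) = 0.3207

0.3207


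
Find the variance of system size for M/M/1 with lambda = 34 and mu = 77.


rho = 34/77; Var(N) = rho/(1-rho)^2 = 1.42

1.42


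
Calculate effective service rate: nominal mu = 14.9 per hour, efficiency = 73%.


Effective rate = mu * efficiency = 14.9 * 0.73 = 10.88 per hour

10.88 per hour


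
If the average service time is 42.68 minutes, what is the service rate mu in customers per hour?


mu = 60 / avg_service_time = 60 / 42.68 = 1.41 per hour

1.41 per hour


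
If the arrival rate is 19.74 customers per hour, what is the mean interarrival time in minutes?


Mean interarrival time = 60/lambda = 60/19.74 = 3.04 minutes

3.04 minutes


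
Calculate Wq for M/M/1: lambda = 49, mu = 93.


rho = 49/93; Wq = rho/(mu - lambda) = 0.012 hours

0.012 hours


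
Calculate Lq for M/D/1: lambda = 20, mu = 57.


M/D/1: Lq = rho^2 / (2*(1-rho)) where rho = 20/57; Lq = 0.09

0.09


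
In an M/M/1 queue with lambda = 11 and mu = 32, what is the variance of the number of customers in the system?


rho = 11/32; Var(N) = rho/(1-rho)^2 = 0.8

0.8


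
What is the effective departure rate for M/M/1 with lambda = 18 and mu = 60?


For a stable queue (lambda < mu), throughput = lambda = 18 per hour

18 per hour


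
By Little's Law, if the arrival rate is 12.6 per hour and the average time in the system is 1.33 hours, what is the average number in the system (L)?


L = lambda * W = 12.6 * 1.33 = 16.76

16.76


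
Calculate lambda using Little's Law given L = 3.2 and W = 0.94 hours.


lambda = L / W = 3.2 / 0.94 = 3.4 per hour

3.4 per hour


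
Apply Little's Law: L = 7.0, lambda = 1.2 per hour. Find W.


W = L / lambda = 7.0 / 1.2 = 5.8333 hours

5.8333 hours


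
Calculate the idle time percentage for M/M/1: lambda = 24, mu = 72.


Idle fraction = (1 - rho) * 100 = (1 - 24/72) * 100 = 66.7%

66.7%


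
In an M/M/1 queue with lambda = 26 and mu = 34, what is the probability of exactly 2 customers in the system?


rho = 26/34; P(n) = (1-rho)*rho^n = (1-26/34)*(26/34)^2 = 0.1376

0.1376


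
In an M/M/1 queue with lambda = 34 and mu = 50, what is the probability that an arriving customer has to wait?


P(wait) = rho = lambda/mu = 34/50 = 0.68

0.68


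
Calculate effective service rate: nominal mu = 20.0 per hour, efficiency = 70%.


Effective rate = mu * efficiency = 20.0 * 0.7 = 14.0 per hour

14.0 per hour


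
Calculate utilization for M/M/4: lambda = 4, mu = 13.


rho = lambda/(c*mu) = 4/(4*13) = 0.0769

0.0769


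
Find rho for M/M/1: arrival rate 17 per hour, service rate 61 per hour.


rho = lambda/mu = 17/61 = 0.2787

0.2787


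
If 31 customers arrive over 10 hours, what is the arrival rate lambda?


lambda = total arrivals / time = 31 / 10 = 3.1 per hour

3.1 per hour


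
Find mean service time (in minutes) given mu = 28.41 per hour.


Mean service time = 60/mu = 60/28.41 = 2.11 minutes

2.11 minutes


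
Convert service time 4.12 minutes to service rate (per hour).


mu = 60 / avg_service_time = 60 / 4.12 = 14.56 per hour

14.56 per hour


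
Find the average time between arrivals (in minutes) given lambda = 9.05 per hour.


Mean interarrival time = 60/lambda = 60/9.05 = 6.63 minutes

6.63 minutes


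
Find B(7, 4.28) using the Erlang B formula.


B(N,A) = (A^N/N!) / sum(A^k/k!, k=0..N) with N=7, A=4.28 = 0.0777

0.0777


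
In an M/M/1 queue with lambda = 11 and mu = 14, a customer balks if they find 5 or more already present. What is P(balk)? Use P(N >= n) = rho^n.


P(N >= 5) = rho^5 = (11/14)^5 = 0.2994

0.2994


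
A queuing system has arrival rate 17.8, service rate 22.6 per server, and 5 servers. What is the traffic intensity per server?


rho = lambda / (c * mu) = 17.8 / (5 * 22.6) = 0.1575

0.1575


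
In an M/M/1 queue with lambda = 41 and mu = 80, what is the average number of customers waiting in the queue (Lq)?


rho = 41/80; Lq = rho^2/(1-rho) = 0.54

0.54


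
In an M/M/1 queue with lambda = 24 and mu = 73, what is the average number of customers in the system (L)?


rho = 24/73; L = rho/(1-rho) = 0.49

0.49


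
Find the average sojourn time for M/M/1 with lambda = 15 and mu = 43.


W = 1/(mu - lambda) = 1/(43 - 15) = 0.0357 hours

0.0357 hours


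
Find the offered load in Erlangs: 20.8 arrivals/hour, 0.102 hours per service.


Offered load a = lambda * E[S] = 20.8 * 0.102 = 2.12 Erlangs

2.12 Erlangs


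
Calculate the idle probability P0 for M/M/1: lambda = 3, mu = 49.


P0 = 1 - rho = 1 - 3/49 = 0.9388

0.9388


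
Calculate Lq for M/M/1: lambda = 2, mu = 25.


rho = 2/25; Lq = rho^2/(1-rho) = 0.01

0.01


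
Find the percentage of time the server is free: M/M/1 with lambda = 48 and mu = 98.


Idle fraction = (1 - rho) * 100 = (1 - 48/98) * 100 = 51.0%

51.0%


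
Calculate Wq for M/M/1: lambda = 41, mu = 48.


rho = 41/48; Wq = rho/(mu - lambda) = 0.122 hours

0.122 hours


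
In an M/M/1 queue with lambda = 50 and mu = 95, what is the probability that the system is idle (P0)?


P0 = 1 - rho = 1 - 50/95 = 0.4737

0.4737


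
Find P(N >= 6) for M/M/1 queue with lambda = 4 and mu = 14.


P(N >= 6) = rho^6 = (4/14)^6 = 0.0005

0.0005


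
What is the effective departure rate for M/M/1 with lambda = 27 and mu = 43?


For a stable queue (lambda < mu), throughput = lambda = 27 per hour

27 per hour


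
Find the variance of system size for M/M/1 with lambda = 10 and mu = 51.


rho = 10/51; Var(N) = rho/(1-rho)^2 = 0.3

0.3


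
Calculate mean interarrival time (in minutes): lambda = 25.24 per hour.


Mean interarrival time = 60/lambda = 60/25.24 = 2.38 minutes

2.38 minutes


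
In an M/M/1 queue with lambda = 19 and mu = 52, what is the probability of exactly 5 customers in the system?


rho = 19/52; P(n) = (1-rho)*rho^n = (1-19/52)*(19/52)^5 = 0.0041

0.0041


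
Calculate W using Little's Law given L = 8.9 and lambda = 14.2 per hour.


W = L / lambda = 8.9 / 14.2 = 0.6268 hours

0.6268 hours


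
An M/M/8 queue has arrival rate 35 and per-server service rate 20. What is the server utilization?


rho = lambda/(c*mu) = 35/(8*20) = 0.2188

0.2188


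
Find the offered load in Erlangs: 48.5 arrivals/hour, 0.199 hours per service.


Offered load a = lambda * E[S] = 48.5 * 0.199 = 9.65 Erlangs

9.65 Erlangs


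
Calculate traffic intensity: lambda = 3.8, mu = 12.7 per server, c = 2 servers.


rho = lambda / (c * mu) = 3.8 / (2 * 12.7) = 0.1496

0.1496


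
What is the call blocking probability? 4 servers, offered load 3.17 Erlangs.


B(N,A) = (A^N/N!) / sum(A^k/k!, k=0..N) with N=4, A=3.17 = 0.2249

0.2249


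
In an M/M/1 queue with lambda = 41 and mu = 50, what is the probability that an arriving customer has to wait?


P(wait) = rho = lambda/mu = 41/50 = 0.82

0.82


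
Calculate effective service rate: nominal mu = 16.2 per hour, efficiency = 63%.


Effective rate = mu * efficiency = 16.2 * 0.63 = 10.21 per hour

10.21 per hour


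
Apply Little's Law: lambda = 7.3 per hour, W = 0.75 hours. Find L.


L = lambda * W = 7.3 * 0.75 = 5.48

5.48


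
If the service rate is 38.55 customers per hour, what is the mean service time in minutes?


Mean service time = 60/mu = 60/38.55 = 1.56 minutes

1.56 minutes


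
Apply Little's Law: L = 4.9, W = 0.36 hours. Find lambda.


lambda = L / W = 4.9 / 0.36 = 13.61 per hour

13.61 per hour


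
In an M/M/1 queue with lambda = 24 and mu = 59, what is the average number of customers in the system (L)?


rho = 24/59; L = rho/(1-rho) = 0.69

0.69


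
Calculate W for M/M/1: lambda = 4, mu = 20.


W = 1/(mu - lambda) = 1/(20 - 4) = 0.0625 hours

0.0625 hours


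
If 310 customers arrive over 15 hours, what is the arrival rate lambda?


lambda = total arrivals / time = 310 / 15 = 20.67 per hour

20.67 per hour


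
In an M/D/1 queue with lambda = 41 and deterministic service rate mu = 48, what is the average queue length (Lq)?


M/D/1: Lq = rho^2 / (2*(1-rho)) where rho = 41/48; Lq = 2.5

2.5


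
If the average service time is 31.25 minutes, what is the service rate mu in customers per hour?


mu = 60 / avg_service_time = 60 / 31.25 = 1.92 per hour

1.92 per hour


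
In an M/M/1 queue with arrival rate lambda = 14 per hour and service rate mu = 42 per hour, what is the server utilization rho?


rho = lambda/mu = 14/42 = 0.3333

0.3333


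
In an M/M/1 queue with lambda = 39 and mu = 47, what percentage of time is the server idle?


Idle fraction = (1 - rho) * 100 = (1 - 39/47) * 100 = 17.0%

17.0%


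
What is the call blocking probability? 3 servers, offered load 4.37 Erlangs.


B(N,A) = (A^N/N!) / sum(A^k/k!, k=0..N) with N=3, A=4.37 = 0.4825

0.4825


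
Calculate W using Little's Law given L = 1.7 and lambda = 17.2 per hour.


W = L / lambda = 1.7 / 17.2 = 0.0988 hours

0.0988 hours


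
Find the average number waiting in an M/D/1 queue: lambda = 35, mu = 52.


M/D/1: Lq = rho^2 / (2*(1-rho)) where rho = 35/52; Lq = 0.69

0.69


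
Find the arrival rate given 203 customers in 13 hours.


lambda = total arrivals / time = 203 / 13 = 15.62 per hour

15.62 per hour


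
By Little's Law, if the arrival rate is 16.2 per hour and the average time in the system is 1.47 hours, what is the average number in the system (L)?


L = lambda * W = 16.2 * 1.47 = 23.81

23.81


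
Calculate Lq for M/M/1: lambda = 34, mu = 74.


rho = 34/74; Lq = rho^2/(1-rho) = 0.39

0.39


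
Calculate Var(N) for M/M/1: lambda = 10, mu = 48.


rho = 10/48; Var(N) = rho/(1-rho)^2 = 0.33

0.33


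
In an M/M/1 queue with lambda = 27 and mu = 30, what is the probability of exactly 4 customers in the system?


rho = 27/30; P(n) = (1-rho)*rho^n = (1-27/30)*(27/30)^4 = 0.0656

0.0656


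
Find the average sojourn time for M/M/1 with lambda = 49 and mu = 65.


W = 1/(mu - lambda) = 1/(65 - 49) = 0.0625 hours

0.0625 hours


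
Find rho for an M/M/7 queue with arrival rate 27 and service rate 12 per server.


rho = lambda/(c*mu) = 27/(7*12) = 0.3214

0.3214


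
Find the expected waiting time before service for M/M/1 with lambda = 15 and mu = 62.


rho = 15/62; Wq = rho/(mu - lambda) = 0.0051 hours

0.0051 hours


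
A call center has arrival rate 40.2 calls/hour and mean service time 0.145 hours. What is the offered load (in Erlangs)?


Offered load a = lambda * E[S] = 40.2 * 0.145 = 5.83 Erlangs

5.83 Erlangs


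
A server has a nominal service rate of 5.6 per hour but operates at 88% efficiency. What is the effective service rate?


Effective rate = mu * efficiency = 5.6 * 0.88 = 4.93 per hour

4.93 per hour


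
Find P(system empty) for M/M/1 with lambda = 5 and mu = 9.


P0 = 1 - rho = 1 - 5/9 = 0.4444

0.4444


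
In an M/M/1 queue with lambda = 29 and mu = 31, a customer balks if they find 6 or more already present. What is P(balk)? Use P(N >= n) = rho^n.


P(N >= 6) = rho^6 = (29/31)^6 = 0.6702

0.6702


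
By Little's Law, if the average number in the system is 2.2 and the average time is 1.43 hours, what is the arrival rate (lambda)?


lambda = L / W = 2.2 / 1.43 = 1.54 per hour

1.54 per hour


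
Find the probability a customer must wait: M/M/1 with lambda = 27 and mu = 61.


P(wait) = rho = lambda/mu = 27/61 = 0.4426

0.4426


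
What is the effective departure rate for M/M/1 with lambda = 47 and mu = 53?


For a stable queue (lambda < mu), throughput = lambda = 47 per hour

47 per hour


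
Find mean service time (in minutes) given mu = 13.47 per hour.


Mean service time = 60/mu = 60/13.47 = 4.45 minutes

4.45 minutes


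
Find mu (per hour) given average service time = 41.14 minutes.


mu = 60 / avg_service_time = 60 / 41.14 = 1.46 per hour

1.46 per hour


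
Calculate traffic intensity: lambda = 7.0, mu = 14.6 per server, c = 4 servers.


rho = lambda / (c * mu) = 7.0 / (4 * 14.6) = 0.1199

0.1199


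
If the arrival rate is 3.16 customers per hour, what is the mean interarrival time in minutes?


Mean interarrival time = 60/lambda = 60/3.16 = 18.99 minutes

18.99 minutes


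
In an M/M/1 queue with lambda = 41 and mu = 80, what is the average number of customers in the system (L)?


rho = 41/80; L = rho/(1-rho) = 1.05

1.05


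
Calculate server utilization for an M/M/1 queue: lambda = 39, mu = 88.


rho = lambda/mu = 39/88 = 0.4432

0.4432


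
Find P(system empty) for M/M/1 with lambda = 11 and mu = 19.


P0 = 1 - rho = 1 - 11/19 = 0.4211

0.4211


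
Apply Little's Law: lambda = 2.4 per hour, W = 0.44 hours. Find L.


L = lambda * W = 2.4 * 0.44 = 1.06

1.06


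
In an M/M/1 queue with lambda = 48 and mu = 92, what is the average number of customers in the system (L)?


rho = 48/92; L = rho/(1-rho) = 1.09

1.09


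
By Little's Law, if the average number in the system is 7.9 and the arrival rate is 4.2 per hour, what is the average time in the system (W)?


W = L / lambda = 7.9 / 4.2 = 1.881 hours

1.881 hours


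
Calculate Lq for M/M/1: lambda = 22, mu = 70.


rho = 22/70; Lq = rho^2/(1-rho) = 0.14

0.14


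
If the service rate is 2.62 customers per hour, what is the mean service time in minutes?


Mean service time = 60/mu = 60/2.62 = 22.9 minutes

22.9 minutes


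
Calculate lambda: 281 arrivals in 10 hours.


lambda = total arrivals / time = 281 / 10 = 28.1 per hour

28.1 per hour


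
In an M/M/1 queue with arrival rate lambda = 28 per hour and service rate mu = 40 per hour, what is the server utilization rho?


rho = lambda/mu = 28/40 = 0.7

0.7


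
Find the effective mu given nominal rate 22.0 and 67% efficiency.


Effective rate = mu * efficiency = 22.0 * 0.67 = 14.74 per hour

14.74 per hour


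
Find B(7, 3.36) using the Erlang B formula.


B(N,A) = (A^N/N!) / sum(A^k/k!, k=0..N) with N=7, A=3.36 = 0.0341

0.0341


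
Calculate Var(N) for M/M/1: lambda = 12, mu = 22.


rho = 12/22; Var(N) = rho/(1-rho)^2 = 2.64

2.64


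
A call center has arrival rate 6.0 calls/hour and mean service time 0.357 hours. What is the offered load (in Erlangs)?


Offered load a = lambda * E[S] = 6.0 * 0.357 = 2.14 Erlangs

2.14 Erlangs


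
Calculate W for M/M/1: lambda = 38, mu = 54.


W = 1/(mu - lambda) = 1/(54 - 38) = 0.0625 hours

0.0625 hours


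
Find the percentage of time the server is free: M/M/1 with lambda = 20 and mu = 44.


Idle fraction = (1 - rho) * 100 = (1 - 20/44) * 100 = 54.5%

54.5%


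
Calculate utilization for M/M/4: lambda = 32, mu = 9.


rho = lambda/(c*mu) = 32/(4*9) = 0.8889

0.8889


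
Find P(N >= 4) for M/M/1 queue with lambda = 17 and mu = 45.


P(N >= 4) = rho^4 = (17/45)^4 = 0.0204

0.0204


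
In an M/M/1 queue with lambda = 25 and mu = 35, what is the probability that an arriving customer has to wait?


P(wait) = rho = lambda/mu = 25/35 = 0.7143

0.7143


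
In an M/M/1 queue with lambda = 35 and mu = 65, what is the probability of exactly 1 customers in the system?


rho = 35/65; P(n) = (1-rho)*rho^n = (1-35/65)*(35/65)^1 = 0.2485

0.2485


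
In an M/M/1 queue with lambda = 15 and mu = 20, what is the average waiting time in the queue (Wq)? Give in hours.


rho = 15/20; Wq = rho/(mu - lambda) = 0.15 hours

0.15 hours


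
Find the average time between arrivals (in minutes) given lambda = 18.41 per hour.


Mean interarrival time = 60/lambda = 60/18.41 = 3.26 minutes

3.26 minutes


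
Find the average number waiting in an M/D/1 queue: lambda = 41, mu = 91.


M/D/1: Lq = rho^2 / (2*(1-rho)) where rho = 41/91; Lq = 0.18

0.18


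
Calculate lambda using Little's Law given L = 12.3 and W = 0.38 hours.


lambda = L / W = 12.3 / 0.38 = 32.37 per hour

32.37 per hour


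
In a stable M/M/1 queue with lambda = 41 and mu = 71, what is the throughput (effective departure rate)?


For a stable queue (lambda < mu), throughput = lambda = 41 per hour

41 per hour


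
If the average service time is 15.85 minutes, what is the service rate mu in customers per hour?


mu = 60 / avg_service_time = 60 / 15.85 = 3.79 per hour

3.79 per hour


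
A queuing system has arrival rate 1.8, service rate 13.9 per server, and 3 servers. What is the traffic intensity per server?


rho = lambda / (c * mu) = 1.8 / (3 * 13.9) = 0.0432

0.0432


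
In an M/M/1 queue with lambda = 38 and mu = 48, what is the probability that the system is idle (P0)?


P0 = 1 - rho = 1 - 38/48 = 0.2083

0.2083


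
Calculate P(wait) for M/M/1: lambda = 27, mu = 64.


P(wait) = rho = lambda/mu = 27/64 = 0.4219

0.4219


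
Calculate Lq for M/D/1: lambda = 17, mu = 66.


M/D/1: Lq = rho^2 / (2*(1-rho)) where rho = 17/66; Lq = 0.04

0.04


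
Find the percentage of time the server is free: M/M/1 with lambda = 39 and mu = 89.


Idle fraction = (1 - rho) * 100 = (1 - 39/89) * 100 = 56.2%

56.2%


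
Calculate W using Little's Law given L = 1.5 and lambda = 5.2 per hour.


W = L / lambda = 1.5 / 5.2 = 0.2885 hours

0.2885 hours


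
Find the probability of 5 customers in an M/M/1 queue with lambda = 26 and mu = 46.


rho = 26/46; P(n) = (1-rho)*rho^n = (1-26/46)*(26/46)^5 = 0.0251

0.0251


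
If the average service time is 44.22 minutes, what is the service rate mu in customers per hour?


mu = 60 / avg_service_time = 60 / 44.22 = 1.36 per hour

1.36 per hour


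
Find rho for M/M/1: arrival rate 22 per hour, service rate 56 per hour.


rho = lambda/mu = 22/56 = 0.3929

0.3929


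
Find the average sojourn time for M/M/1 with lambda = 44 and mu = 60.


W = 1/(mu - lambda) = 1/(60 - 44) = 0.0625 hours

0.0625 hours


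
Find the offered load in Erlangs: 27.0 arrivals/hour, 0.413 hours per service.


Offered load a = lambda * E[S] = 27.0 * 0.413 = 11.15 Erlangs

11.15 Erlangs


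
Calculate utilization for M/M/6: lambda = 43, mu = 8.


rho = lambda/(c*mu) = 43/(6*8) = 0.8958

0.8958


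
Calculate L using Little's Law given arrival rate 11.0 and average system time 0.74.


L = lambda * W = 11.0 * 0.74 = 8.14

8.14


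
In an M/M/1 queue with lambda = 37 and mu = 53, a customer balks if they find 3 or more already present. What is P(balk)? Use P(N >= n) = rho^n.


P(N >= 3) = rho^3 = (37/53)^3 = 0.3402

0.3402


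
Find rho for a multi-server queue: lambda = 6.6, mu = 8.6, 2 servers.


rho = lambda / (c * mu) = 6.6 / (2 * 8.6) = 0.3837

0.3837


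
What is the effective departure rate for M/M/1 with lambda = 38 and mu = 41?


For a stable queue (lambda < mu), throughput = lambda = 38 per hour

38 per hour


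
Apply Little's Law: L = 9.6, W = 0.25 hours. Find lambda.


lambda = L / W = 9.6 / 0.25 = 38.4 per hour

38.4 per hour


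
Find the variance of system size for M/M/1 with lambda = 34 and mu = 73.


rho = 34/73; Var(N) = rho/(1-rho)^2 = 1.63

1.63


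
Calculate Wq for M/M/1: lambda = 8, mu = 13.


rho = 8/13; Wq = rho/(mu - lambda) = 0.1231 hours

0.1231 hours


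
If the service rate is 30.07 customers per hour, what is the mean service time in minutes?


Mean service time = 60/mu = 60/30.07 = 2.0 minutes

2.0 minutes


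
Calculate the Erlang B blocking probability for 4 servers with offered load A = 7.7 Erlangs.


B(N,A) = (A^N/N!) / sum(A^k/k!, k=0..N) with N=4, A=7.7 = 0.5614

0.5614


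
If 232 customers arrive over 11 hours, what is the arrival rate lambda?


lambda = total arrivals / time = 232 / 11 = 21.09 per hour

21.09 per hour


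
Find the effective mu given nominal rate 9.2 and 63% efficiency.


Effective rate = mu * efficiency = 9.2 * 0.63 = 5.8 per hour

5.8 per hour


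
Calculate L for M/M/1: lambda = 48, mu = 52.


rho = 48/52; L = rho/(1-rho) = 12.0

12.0


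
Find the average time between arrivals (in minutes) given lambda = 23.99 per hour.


Mean interarrival time = 60/lambda = 60/23.99 = 2.5 minutes

2.5 minutes


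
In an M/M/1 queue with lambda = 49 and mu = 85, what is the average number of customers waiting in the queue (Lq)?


rho = 49/85; Lq = rho^2/(1-rho) = 0.78

0.78


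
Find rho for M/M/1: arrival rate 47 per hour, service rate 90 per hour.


rho = lambda/mu = 47/90 = 0.5222

0.5222


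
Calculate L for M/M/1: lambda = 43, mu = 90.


rho = 43/90; L = rho/(1-rho) = 0.91

0.91


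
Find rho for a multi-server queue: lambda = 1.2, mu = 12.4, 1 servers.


rho = lambda / (c * mu) = 1.2 / (1 * 12.4) = 0.0968

0.0968


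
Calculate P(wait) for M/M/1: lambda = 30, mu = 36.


P(wait) = rho = lambda/mu = 30/36 = 0.8333

0.8333


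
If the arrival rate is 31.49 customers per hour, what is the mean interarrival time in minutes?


Mean interarrival time = 60/lambda = 60/31.49 = 1.91 minutes

1.91 minutes


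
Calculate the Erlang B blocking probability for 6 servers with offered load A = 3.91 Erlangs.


B(N,A) = (A^N/N!) / sum(A^k/k!, k=0..N) with N=6, A=3.91 = 0.1107

0.1107


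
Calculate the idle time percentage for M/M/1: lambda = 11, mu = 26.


Idle fraction = (1 - rho) * 100 = (1 - 11/26) * 100 = 57.7%

57.7%


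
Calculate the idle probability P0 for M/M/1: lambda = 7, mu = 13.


P0 = 1 - rho = 1 - 7/13 = 0.4615

0.4615


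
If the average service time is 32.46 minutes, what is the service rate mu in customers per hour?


mu = 60 / avg_service_time = 60 / 32.46 = 1.85 per hour

1.85 per hour


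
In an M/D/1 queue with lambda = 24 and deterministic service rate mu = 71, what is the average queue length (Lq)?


M/D/1: Lq = rho^2 / (2*(1-rho)) where rho = 24/71; Lq = 0.09

0.09


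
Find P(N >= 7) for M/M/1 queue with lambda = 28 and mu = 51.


P(N >= 7) = rho^7 = (28/51)^7 = 0.015

0.015


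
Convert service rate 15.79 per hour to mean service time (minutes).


Mean service time = 60/mu = 60/15.79 = 3.8 minutes

3.8 minutes


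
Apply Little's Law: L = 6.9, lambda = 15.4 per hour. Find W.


W = L / lambda = 6.9 / 15.4 = 0.4481 hours

0.4481 hours


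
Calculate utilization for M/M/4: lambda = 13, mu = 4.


rho = lambda/(c*mu) = 13/(4*4) = 0.8125

0.8125


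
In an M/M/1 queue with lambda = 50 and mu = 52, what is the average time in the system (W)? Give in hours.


W = 1/(mu - lambda) = 1/(52 - 50) = 0.5 hours

0.5 hours


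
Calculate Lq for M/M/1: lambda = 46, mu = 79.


rho = 46/79; Lq = rho^2/(1-rho) = 0.81

0.81


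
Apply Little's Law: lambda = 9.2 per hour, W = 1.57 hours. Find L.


L = lambda * W = 9.2 * 1.57 = 14.44

14.44


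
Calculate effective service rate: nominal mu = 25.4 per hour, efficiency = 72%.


Effective rate = mu * efficiency = 25.4 * 0.72 = 18.29 per hour

18.29 per hour


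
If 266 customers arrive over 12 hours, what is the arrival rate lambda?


lambda = total arrivals / time = 266 / 12 = 22.17 per hour

22.17 per hour


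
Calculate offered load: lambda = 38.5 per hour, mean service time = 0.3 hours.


Offered load a = lambda * E[S] = 38.5 * 0.3 = 11.55 Erlangs

11.55 Erlangs


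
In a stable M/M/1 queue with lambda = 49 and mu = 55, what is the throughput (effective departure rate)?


For a stable queue (lambda < mu), throughput = lambda = 49 per hour

49 per hour


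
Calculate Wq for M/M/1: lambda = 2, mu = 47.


rho = 2/47; Wq = rho/(mu - lambda) = 0.0009 hours

0.0009 hours


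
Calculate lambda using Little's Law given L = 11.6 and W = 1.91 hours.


lambda = L / W = 11.6 / 1.91 = 6.07 per hour

6.07 per hour


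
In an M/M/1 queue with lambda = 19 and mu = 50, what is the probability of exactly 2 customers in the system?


rho = 19/50; P(n) = (1-rho)*rho^n = (1-19/50)*(19/50)^2 = 0.0895

0.0895


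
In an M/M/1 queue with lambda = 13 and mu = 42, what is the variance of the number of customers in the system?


rho = 13/42; Var(N) = rho/(1-rho)^2 = 0.65

0.65


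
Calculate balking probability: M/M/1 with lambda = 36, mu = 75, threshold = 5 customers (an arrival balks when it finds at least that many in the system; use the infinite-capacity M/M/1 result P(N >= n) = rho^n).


P(N >= 5) = rho^5 = (36/75)^5 = 0.0255

0.0255


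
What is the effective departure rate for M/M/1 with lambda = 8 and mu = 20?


For a stable queue (lambda < mu), throughput = lambda = 8 per hour

8 per hour


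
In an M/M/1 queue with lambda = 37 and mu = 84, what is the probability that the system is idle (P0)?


P0 = 1 - rho = 1 - 37/84 = 0.5595

0.5595


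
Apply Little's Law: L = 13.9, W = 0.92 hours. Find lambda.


lambda = L / W = 13.9 / 0.92 = 15.11 per hour

15.11 per hour


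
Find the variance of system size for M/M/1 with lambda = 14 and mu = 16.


rho = 14/16; Var(N) = rho/(1-rho)^2 = 56.0

56.0


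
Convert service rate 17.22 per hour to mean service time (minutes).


Mean service time = 60/mu = 60/17.22 = 3.48 minutes

3.48 minutes


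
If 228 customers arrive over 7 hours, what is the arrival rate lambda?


lambda = total arrivals / time = 228 / 7 = 32.57 per hour

32.57 per hour


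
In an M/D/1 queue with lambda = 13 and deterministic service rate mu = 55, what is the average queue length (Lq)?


M/D/1: Lq = rho^2 / (2*(1-rho)) where rho = 13/55; Lq = 0.04

0.04


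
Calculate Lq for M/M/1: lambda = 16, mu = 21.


rho = 16/21; Lq = rho^2/(1-rho) = 2.44

2.44


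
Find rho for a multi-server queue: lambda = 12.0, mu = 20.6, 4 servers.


rho = lambda / (c * mu) = 12.0 / (4 * 20.6) = 0.1456

0.1456


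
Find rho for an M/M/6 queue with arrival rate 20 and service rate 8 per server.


rho = lambda/(c*mu) = 20/(6*8) = 0.4167

0.4167


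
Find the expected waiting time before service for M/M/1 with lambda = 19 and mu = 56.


rho = 19/56; Wq = rho/(mu - lambda) = 0.0092 hours

0.0092 hours


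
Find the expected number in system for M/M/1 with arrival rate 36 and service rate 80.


rho = 36/80; L = rho/(1-rho) = 0.82

0.82


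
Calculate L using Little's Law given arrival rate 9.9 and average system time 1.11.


L = lambda * W = 9.9 * 1.11 = 10.99

10.99


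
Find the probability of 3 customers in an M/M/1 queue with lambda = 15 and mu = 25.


rho = 15/25; P(n) = (1-rho)*rho^n = (1-15/25)*(15/25)^3 = 0.0864

0.0864


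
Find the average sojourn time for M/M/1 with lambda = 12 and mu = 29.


W = 1/(mu - lambda) = 1/(29 - 12) = 0.0588 hours

0.0588 hours


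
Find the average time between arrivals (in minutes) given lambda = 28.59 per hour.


Mean interarrival time = 60/lambda = 60/28.59 = 2.1 minutes

2.1 minutes


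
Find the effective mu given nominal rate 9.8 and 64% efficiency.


Effective rate = mu * efficiency = 9.8 * 0.64 = 6.27 per hour

6.27 per hour


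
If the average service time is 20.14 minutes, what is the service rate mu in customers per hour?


mu = 60 / avg_service_time = 60 / 20.14 = 2.98 per hour

2.98 per hour


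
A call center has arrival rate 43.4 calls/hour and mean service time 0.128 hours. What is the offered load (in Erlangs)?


Offered load a = lambda * E[S] = 43.4 * 0.128 = 5.56 Erlangs

5.56 Erlangs
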